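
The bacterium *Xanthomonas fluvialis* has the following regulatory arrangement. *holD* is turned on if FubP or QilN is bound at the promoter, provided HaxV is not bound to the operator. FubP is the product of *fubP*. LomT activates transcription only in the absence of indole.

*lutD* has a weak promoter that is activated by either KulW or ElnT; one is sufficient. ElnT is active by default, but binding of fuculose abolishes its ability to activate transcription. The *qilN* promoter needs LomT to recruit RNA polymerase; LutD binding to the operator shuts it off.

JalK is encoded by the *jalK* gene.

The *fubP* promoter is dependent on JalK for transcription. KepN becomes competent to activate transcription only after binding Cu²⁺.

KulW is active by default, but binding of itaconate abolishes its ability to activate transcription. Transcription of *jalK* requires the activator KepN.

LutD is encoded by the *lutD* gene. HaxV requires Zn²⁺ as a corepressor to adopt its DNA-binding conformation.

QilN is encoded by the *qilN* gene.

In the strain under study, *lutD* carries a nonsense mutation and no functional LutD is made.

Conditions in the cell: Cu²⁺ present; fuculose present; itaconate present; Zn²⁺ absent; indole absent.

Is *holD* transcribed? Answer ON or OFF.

Zn²⁺ is absent, so HaxV is inactive.
Cu²⁺ is present, so KepN is active.
No repressor is bound and KepN is active, so *jalK* is transcribed.
So JalK is produced and active.
No repressor is bound and JalK is active, so *fubP* is transcribed.
So FubP is produced and active.
LutD is non-functional in this strain, so it has no effect.
Indole is absent, so LomT is active.
No repressor is bound and LomT is active, so *qilN* is transcribed.
So QilN is produced and active.
Activator FubP is present, so *holD* is transcribed.

ON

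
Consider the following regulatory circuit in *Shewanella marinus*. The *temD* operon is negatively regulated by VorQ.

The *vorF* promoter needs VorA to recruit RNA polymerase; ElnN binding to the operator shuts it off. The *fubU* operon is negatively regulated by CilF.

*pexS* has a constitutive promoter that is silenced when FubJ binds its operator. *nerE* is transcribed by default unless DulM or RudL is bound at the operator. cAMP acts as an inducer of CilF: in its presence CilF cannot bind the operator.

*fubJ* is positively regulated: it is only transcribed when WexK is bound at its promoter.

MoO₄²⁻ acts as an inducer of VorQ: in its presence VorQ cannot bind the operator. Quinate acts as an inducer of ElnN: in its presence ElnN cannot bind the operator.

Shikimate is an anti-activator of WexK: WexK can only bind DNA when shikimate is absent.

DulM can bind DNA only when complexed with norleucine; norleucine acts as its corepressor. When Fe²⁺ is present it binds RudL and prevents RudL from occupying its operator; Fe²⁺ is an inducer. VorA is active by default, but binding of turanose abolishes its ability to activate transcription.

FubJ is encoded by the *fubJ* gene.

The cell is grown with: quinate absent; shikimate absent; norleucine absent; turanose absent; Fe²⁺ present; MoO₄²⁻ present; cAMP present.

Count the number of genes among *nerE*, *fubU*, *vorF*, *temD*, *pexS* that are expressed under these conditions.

Norleucine is absent, so DulM is inactive.
Fe²⁺ is present, so RudL is inactive.
With no repressor bound, *nerE* is transcribed.
→ *nerE* is ON.
cAMP is present, so CilF is inactive.
With no repressor bound, *fubU* is transcribed.
→ *fubU* is ON.
Quinate is absent, so ElnN is active.
Turanose is absent, so VorA is active.
With repressor ElnN bound, *vorF* is not transcribed.
→ *vorF* is OFF.
MoO₄²⁻ is present, so VorQ is inactive.
With no repressor bound, *temD* is transcribed.
→ *temD* is ON.
Shikimate is absent, so WexK is active.
No repressor is bound and WexK is active, so *fubJ* is transcribed.
So FubJ is produced and active.
With repressor FubJ bound, *pexS* is not transcribed.
→ *pexS* is OFF.
3 of the 5 genes are transcribed.

3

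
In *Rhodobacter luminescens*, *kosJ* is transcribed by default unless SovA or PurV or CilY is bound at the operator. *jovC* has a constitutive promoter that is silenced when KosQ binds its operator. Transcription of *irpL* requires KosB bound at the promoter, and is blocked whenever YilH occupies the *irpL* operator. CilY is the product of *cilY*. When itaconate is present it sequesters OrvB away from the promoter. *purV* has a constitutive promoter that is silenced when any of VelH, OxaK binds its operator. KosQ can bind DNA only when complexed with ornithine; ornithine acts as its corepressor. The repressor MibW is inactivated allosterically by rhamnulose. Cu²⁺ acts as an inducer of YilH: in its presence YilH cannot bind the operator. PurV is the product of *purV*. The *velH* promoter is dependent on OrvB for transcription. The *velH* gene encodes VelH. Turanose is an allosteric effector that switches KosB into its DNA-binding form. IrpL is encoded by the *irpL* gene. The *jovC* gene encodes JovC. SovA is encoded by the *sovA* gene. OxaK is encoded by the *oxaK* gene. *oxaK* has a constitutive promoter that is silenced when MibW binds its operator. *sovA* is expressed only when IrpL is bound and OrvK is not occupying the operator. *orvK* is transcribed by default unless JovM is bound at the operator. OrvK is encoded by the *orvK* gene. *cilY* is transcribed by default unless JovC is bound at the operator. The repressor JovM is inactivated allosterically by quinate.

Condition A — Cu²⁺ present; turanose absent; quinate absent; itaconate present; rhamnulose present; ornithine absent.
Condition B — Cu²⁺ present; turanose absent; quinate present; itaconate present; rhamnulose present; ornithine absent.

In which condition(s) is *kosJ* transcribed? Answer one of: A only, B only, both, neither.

Condition A:
Cu²⁺ is present, so YilH is inactive.
Turanose is absent, so KosB is inactive.
Required activator KosB is absent, so *irpL* is not transcribed.
So IrpL is not produced.
Quinate is absent, so JovM is active.
With repressor JovM bound, *orvK* is not transcribed.
So OrvK is not produced.
Required activator IrpL is absent, so *sovA* is not transcribed.
So SovA is not produced.
Itaconate is present, so OrvB is inactive.
Required activator OrvB is absent, so *velH* is not transcribed.
So VelH is not produced.
Rhamnulose is present, so MibW is inactive.
With no repressor bound, *oxaK* is transcribed.
So OxaK is produced and active.
With repressor OxaK bound, *purV* is not transcribed.
So PurV is not produced.
Ornithine is absent, so KosQ is inactive.
With no repressor bound, *jovC* is transcribed.
So JovC is produced and active.
With repressor JovC bound, *cilY* is not transcribed.
So CilY is not produced.
With no repressor bound, *kosJ* is transcribed.
→ *kosJ* is ON in A.
Condition B:
Cu²⁺ is present, so YilH is inactive.
Turanose is absent, so KosB is inactive.
Required activator KosB is absent, so *irpL* is not transcribed.
So IrpL is not produced.
Quinate is present, so JovM is inactive.
With no repressor bound, *orvK* is transcribed.
So OrvK is produced and active.
With repressor OrvK bound, *sovA* is not transcribed.
So SovA is not produced.
Itaconate is present, so OrvB is inactive.
Required activator OrvB is absent, so *velH* is not transcribed.
So VelH is not produced.
Rhamnulose is present, so MibW is inactive.
With no repressor bound, *oxaK* is transcribed.
So OxaK is produced and active.
With repressor OxaK bound, *purV* is not transcribed.
So PurV is not produced.
Ornithine is absent, so KosQ is inactive.
With no repressor bound, *jovC* is transcribed.
So JovC is produced and active.
With repressor JovC bound, *cilY* is not transcribed.
So CilY is not produced.
With no repressor bound, *kosJ* is transcribed.
→ *kosJ* is ON in B.

both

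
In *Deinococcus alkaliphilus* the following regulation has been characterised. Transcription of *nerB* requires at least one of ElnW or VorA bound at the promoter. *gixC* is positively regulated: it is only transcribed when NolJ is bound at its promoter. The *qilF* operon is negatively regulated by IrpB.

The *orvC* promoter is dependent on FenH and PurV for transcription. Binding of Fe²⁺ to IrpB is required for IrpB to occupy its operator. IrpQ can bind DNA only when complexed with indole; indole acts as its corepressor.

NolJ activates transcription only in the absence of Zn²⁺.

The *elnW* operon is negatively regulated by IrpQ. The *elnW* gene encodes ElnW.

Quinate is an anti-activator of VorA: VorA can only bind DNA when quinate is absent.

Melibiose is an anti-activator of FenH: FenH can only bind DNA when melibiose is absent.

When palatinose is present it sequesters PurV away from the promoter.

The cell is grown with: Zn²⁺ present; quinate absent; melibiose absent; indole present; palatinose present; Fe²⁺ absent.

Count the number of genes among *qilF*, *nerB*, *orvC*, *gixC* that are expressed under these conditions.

Fe²⁺ is absent, so IrpB is inactive.
With no repressor bound, *qilF* is transcribed.
→ *qilF* is ON.
Indole is present, so IrpQ is active.
With repressor IrpQ bound, *elnW* is not transcribed.
So ElnW is not produced.
Quinate is absent, so VorA is active.
Activator VorA is present, so *nerB* is transcribed.
→ *nerB* is ON.
Melibiose is absent, so FenH is active.
Palatinose is present, so PurV is inactive.
Required activator PurV is absent, so *orvC* is not transcribed.
→ *orvC* is OFF.
Zn²⁺ is present, so NolJ is inactive.
Required activator NolJ is absent, so *gixC* is not transcribed.
→ *gixC* is OFF.
2 of the 4 genes are transcribed.

2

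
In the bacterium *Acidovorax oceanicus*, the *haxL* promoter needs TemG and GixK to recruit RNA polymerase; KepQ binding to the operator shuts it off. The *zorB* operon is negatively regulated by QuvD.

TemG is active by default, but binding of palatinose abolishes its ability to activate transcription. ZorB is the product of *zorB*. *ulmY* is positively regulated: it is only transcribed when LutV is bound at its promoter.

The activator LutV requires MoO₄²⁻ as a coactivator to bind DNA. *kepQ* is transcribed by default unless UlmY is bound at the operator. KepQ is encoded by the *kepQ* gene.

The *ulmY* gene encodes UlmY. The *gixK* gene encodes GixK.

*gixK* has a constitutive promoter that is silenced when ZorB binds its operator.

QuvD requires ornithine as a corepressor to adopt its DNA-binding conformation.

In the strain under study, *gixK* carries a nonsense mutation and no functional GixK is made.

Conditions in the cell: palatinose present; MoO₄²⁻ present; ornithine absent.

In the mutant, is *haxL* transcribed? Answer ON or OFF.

OFF

MoO₄²⁻ is present, so LutV is active.
No repressor is bound and LutV is active, so *ulmY* is transcribed.
So UlmY is produced and active.
With repressor UlmY bound, *kepQ* is not transcribed.
So KepQ is not produced.
Palatinose is present, so TemG is inactive.
GixK is non-functional in this strain, so it has no effect.
Required activator TemG is absent, so *haxL* is not transcribed.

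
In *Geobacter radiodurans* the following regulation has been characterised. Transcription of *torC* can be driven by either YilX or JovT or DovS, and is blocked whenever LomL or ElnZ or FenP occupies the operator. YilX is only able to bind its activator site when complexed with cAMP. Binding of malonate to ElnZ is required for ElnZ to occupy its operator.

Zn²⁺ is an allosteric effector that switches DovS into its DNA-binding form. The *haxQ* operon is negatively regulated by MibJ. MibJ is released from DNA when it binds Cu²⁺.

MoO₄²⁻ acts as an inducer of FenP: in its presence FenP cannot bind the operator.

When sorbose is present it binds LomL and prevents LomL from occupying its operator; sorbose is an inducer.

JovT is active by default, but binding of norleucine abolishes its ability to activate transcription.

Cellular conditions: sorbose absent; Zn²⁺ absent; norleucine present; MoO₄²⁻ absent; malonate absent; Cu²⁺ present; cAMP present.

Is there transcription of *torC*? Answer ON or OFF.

cAMP is present, so YilX is active.
Sorbose is absent, so LomL is active.
Malonate is absent, so ElnZ is inactive.
Norleucine is present, so JovT is inactive.
MoO₄²⁻ is absent, so FenP is active.
Zn²⁺ is absent, so DovS is inactive.
With repressor LomL bound, *torC* is not transcribed.

OFF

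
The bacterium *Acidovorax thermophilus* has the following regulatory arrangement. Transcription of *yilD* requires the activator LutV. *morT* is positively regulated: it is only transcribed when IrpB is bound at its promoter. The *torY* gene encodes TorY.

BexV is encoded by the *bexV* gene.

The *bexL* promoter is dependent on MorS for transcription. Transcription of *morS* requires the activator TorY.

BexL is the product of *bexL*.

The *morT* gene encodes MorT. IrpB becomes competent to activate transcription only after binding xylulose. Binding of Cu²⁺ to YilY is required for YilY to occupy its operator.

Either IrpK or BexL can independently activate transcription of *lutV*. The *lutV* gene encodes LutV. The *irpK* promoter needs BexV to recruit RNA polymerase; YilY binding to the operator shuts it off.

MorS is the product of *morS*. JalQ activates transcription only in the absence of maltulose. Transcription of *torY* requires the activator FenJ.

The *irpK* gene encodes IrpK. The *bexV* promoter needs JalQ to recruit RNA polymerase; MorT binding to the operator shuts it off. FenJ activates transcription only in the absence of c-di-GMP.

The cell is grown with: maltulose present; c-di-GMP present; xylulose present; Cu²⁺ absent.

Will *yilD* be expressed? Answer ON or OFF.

Xylulose is present, so IrpB is active.
No repressor is bound and IrpB is active, so *morT* is transcribed.
So MorT is produced and active.
Maltulose is present, so JalQ is inactive.
With repressor MorT bound, *bexV* is not transcribed.
So BexV is not produced.
Cu²⁺ is absent, so YilY is inactive.
Required activator BexV is absent, so *irpK* is not transcribed.
So IrpK is not produced.
c-di-GMP is present, so FenJ is inactive.
Required activator FenJ is absent, so *torY* is not transcribed.
So TorY is not produced.
Required activator TorY is absent, so *morS* is not transcribed.
So MorS is not produced.
Required activator MorS is absent, so *bexL* is not transcribed.
So BexL is not produced.
No activator is available at the *lutV* promoter, so *lutV* is not transcribed.
So LutV is not produced.
Required activator LutV is absent, so *yilD* is not transcribed.

OFF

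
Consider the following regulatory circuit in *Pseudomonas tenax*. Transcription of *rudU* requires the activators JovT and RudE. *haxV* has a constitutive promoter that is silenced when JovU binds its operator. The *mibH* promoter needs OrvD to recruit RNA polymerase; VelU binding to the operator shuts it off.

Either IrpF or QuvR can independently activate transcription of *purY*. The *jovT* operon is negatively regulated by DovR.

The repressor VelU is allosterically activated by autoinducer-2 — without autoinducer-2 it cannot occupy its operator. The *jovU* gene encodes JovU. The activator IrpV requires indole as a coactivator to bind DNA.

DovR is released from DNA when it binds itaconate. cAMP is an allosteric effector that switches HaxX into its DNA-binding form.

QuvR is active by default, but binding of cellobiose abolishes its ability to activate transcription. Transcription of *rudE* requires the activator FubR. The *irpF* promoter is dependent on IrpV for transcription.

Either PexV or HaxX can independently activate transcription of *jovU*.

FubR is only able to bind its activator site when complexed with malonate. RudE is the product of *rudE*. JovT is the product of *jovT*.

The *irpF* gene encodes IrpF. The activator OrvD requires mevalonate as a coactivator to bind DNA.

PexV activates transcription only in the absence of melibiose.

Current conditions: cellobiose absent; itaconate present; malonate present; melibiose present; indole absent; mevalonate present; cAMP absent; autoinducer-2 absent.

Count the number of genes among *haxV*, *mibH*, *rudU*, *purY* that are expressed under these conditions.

4

Melibiose is present, so PexV is inactive.
cAMP is absent, so HaxX is inactive.
No activator is available at the *jovU* promoter, so *jovU* is not transcribed.
So JovU is not produced.
With no repressor bound, *haxV* is transcribed.
→ *haxV* is ON.
Autoinducer-2 is absent, so VelU is inactive.
Mevalonate is present, so OrvD is active.
No repressor is bound and OrvD is active, so *mibH* is transcribed.
→ *mibH* is ON.
Itaconate is present, so DovR is inactive.
With no repressor bound, *jovT* is transcribed.
So JovT is produced and active.
Malonate is present, so FubR is active.
No repressor is bound and FubR is active, so *rudE* is transcribed.
So RudE is produced and active.
No repressor is bound and JovT and RudE are active, so *rudU* is transcribed.
→ *rudU* is ON.
Indole is absent, so IrpV is inactive.
Required activator IrpV is absent, so *irpF* is not transcribed.
So IrpF is not produced.
Cellobiose is absent, so QuvR is active.
Activator QuvR is present, so *purY* is transcribed.
→ *purY* is ON.
4 of the 4 genes are transcribed.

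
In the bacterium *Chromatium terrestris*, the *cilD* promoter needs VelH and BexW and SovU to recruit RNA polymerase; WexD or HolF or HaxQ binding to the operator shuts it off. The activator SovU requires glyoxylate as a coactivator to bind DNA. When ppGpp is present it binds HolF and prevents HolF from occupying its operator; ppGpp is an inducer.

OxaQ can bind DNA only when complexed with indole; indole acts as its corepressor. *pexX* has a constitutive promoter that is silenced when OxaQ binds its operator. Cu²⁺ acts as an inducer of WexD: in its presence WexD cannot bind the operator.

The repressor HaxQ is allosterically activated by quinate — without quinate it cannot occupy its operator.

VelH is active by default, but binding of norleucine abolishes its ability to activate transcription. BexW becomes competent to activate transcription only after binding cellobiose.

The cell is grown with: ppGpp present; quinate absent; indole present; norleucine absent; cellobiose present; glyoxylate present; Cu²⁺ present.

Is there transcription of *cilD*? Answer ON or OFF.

ON

Cu²⁺ is present, so WexD is inactive.
Norleucine is absent, so VelH is active.
Cellobiose is present, so BexW is active.
ppGpp is present, so HolF is inactive.
Glyoxylate is present, so SovU is active.
Quinate is absent, so HaxQ is inactive.
No repressor is bound and VelH and BexW and SovU are active, so *cilD* is transcribed.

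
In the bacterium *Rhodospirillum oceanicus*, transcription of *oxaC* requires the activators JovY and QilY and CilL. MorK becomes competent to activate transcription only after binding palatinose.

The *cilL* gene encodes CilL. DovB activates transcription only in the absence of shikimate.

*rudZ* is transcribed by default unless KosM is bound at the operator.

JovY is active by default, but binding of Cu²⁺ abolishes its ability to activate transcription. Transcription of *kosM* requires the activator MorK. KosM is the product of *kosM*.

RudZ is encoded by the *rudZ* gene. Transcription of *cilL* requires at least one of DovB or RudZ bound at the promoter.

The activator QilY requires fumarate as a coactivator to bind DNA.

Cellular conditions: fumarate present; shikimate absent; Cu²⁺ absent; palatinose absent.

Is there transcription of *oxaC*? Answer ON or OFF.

Cu²⁺ is absent, so JovY is active.
Fumarate is present, so QilY is active.
Shikimate is absent, so DovB is active.
Palatinose is absent, so MorK is inactive.
Required activator MorK is absent, so *kosM* is not transcribed.
So KosM is not produced.
With no repressor bound, *rudZ* is transcribed.
So RudZ is produced and active.
Activator DovB is present, so *cilL* is transcribed.
So CilL is produced and active.
No repressor is bound and JovY and QilY and CilL are active, so *oxaC* is transcribed.

ON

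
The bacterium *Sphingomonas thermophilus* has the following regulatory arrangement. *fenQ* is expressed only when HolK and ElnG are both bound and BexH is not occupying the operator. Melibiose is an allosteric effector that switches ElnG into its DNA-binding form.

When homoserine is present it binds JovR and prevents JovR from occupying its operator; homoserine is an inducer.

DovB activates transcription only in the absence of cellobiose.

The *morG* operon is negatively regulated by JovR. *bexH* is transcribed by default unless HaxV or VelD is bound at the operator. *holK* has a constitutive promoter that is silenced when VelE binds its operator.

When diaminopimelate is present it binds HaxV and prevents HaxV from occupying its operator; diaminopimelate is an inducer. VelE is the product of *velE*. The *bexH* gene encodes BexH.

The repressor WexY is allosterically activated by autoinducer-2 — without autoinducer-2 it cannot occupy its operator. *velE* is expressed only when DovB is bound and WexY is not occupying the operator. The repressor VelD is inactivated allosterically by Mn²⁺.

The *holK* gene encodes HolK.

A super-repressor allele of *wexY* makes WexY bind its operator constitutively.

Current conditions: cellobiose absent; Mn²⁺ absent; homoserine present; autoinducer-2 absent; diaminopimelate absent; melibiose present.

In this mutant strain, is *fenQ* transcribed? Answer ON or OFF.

ON

WexY is constitutively active in this strain.
Cellobiose is absent, so DovB is active.
With repressor WexY bound, *velE* is not transcribed.
So VelE is not produced.
With no repressor bound, *holK* is transcribed.
So HolK is produced and active.
Diaminopimelate is absent, so HaxV is active.
Mn²⁺ is absent, so VelD is active.
With repressor HaxV bound, *bexH* is not transcribed.
So BexH is not produced.
Melibiose is present, so ElnG is active.
No repressor is bound and HolK and ElnG are active, so *fenQ* is transcribed.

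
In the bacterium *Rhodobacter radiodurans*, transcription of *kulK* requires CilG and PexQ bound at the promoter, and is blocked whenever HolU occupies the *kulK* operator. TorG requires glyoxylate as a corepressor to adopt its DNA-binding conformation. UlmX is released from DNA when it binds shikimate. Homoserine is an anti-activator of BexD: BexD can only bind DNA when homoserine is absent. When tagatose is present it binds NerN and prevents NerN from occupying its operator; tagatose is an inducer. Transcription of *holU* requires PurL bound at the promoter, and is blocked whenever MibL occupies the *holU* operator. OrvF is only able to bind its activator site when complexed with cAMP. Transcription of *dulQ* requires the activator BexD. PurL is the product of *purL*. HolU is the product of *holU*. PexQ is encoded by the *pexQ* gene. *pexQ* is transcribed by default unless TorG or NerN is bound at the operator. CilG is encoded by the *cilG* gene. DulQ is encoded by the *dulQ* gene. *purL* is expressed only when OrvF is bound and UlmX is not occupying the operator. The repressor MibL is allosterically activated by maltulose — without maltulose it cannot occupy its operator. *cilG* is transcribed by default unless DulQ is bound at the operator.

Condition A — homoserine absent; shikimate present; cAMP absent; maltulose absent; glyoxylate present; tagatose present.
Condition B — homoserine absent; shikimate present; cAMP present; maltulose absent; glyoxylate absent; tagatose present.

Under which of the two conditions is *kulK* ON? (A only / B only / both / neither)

Condition A:
Homoserine is absent, so BexD is active.
No repressor is bound and BexD is active, so *dulQ* is transcribed.
So DulQ is produced and active.
With repressor DulQ bound, *cilG* is not transcribed.
So CilG is not produced.
Shikimate is present, so UlmX is inactive.
cAMP is absent, so OrvF is inactive.
Required activator OrvF is absent, so *purL* is not transcribed.
So PurL is not produced.
Maltulose is absent, so MibL is inactive.
Required activator PurL is absent, so *holU* is not transcribed.
So HolU is not produced.
Glyoxylate is present, so TorG is active.
Tagatose is present, so NerN is inactive.
With repressor TorG bound, *pexQ* is not transcribed.
So PexQ is not produced.
Required activator CilG is absent, so *kulK* is not transcribed.
→ *kulK* is OFF in A.
Condition B:
Homoserine is absent, so BexD is active.
No repressor is bound and BexD is active, so *dulQ* is transcribed.
So DulQ is produced and active.
With repressor DulQ bound, *cilG* is not transcribed.
So CilG is not produced.
Shikimate is present, so UlmX is inactive.
cAMP is present, so OrvF is active.
No repressor is bound and OrvF is active, so *purL* is transcribed.
So PurL is produced and active.
Maltulose is absent, so MibL is inactive.
No repressor is bound and PurL is active, so *holU* is transcribed.
So HolU is produced and active.
Glyoxylate is absent, so TorG is inactive.
Tagatose is present, so NerN is inactive.
With no repressor bound, *pexQ* is transcribed.
So PexQ is produced and active.
With repressor HolU bound, *kulK* is not transcribed.
→ *kulK* is OFF in B.

neither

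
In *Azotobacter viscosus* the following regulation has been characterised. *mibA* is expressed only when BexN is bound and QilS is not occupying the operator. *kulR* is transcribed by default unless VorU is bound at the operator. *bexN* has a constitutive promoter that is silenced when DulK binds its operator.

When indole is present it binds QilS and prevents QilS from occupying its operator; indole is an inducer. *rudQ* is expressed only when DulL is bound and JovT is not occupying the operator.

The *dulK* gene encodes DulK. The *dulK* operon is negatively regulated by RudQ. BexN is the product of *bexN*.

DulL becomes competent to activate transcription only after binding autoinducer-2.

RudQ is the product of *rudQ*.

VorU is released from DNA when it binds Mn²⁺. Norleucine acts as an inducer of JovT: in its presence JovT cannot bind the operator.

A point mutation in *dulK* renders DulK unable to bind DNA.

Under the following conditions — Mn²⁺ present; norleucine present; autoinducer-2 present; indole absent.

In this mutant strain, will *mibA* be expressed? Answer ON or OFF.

OFF

DulK is non-functional in this strain, so it has no effect.
With no repressor bound, *bexN* is transcribed.
So BexN is produced and active.
Indole is absent, so QilS is active.
With repressor QilS bound, *mibA* is not transcribed.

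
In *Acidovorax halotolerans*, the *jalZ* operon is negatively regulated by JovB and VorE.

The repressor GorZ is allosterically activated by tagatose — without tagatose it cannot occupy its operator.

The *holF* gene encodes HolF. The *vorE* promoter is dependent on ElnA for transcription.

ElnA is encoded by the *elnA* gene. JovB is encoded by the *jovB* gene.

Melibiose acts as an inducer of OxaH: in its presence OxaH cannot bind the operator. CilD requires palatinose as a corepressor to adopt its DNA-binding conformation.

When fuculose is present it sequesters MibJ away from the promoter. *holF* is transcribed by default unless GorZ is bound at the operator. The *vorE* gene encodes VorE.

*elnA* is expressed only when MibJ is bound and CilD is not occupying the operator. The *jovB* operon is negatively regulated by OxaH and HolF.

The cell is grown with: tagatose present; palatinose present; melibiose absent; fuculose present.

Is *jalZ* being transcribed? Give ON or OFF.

Melibiose is absent, so OxaH is active.
Tagatose is present, so GorZ is active.
With repressor GorZ bound, *holF* is not transcribed.
So HolF is not produced.
With repressor OxaH bound, *jovB* is not transcribed.
So JovB is not produced.
Fuculose is present, so MibJ is inactive.
Palatinose is present, so CilD is active.
With repressor CilD bound, *elnA* is not transcribed.
So ElnA is not produced.
Required activator ElnA is absent, so *vorE* is not transcribed.
So VorE is not produced.
With no repressor bound, *jalZ* is transcribed.

ON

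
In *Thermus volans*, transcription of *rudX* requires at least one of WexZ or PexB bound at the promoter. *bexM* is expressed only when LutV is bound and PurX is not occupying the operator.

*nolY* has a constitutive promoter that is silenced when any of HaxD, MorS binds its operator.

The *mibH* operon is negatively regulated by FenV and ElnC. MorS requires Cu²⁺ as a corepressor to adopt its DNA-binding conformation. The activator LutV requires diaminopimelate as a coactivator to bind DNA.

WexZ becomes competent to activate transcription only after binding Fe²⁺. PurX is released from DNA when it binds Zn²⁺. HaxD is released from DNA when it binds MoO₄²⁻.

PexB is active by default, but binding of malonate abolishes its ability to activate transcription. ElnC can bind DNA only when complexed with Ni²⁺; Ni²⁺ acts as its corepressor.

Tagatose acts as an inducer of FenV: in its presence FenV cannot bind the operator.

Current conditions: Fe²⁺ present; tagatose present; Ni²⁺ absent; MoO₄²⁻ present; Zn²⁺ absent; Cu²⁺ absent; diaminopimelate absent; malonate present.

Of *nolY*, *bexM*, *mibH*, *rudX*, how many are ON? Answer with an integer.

MoO₄²⁻ is present, so HaxD is inactive.
Cu²⁺ is absent, so MorS is inactive.
With no repressor bound, *nolY* is transcribed.
→ *nolY* is ON.
Zn²⁺ is absent, so PurX is active.
Diaminopimelate is absent, so LutV is inactive.
With repressor PurX bound, *bexM* is not transcribed.
→ *bexM* is OFF.
Tagatose is present, so FenV is inactive.
Ni²⁺ is absent, so ElnC is inactive.
With no repressor bound, *mibH* is transcribed.
→ *mibH* is ON.
Fe²⁺ is present, so WexZ is active.
Malonate is present, so PexB is inactive.
Activator WexZ is present, so *rudX* is transcribed.
→ *rudX* is ON.
3 of the 4 genes are transcribed.

3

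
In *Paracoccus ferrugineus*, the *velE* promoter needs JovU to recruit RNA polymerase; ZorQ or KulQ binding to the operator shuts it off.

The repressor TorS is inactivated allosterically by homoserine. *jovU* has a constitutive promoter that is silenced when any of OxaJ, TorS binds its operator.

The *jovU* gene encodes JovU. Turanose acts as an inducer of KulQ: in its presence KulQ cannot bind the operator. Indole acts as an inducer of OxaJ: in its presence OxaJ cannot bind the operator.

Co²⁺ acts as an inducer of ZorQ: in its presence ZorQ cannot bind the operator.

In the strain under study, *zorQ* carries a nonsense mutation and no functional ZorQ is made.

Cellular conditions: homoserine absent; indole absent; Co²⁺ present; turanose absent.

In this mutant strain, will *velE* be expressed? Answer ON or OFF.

OFF

ZorQ is non-functional in this strain, so it has no effect.
Indole is absent, so OxaJ is active.
Homoserine is absent, so TorS is active.
With repressor OxaJ bound, *jovU* is not transcribed.
So JovU is not produced.
Turanose is absent, so KulQ is active.
With repressor KulQ bound, *velE* is not transcribed.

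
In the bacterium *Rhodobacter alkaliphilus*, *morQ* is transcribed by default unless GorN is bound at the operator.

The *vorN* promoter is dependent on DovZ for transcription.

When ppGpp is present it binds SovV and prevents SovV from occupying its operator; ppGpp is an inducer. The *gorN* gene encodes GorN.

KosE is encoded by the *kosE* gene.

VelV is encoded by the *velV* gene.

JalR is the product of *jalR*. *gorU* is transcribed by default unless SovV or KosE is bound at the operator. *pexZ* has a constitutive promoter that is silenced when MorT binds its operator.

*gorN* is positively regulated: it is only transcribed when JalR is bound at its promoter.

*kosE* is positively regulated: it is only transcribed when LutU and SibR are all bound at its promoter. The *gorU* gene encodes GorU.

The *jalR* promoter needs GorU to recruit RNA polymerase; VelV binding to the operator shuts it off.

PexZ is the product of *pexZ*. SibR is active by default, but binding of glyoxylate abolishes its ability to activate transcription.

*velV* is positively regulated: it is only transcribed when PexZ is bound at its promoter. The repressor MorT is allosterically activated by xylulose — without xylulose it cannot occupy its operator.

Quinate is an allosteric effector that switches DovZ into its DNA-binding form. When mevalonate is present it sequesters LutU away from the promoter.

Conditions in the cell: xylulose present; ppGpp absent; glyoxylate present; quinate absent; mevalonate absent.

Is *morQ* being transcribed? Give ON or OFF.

Xylulose is present, so MorT is active.
With repressor MorT bound, *pexZ* is not transcribed.
So PexZ is not produced.
Required activator PexZ is absent, so *velV* is not transcribed.
So VelV is not produced.
ppGpp is absent, so SovV is active.
Mevalonate is absent, so LutU is active.
Glyoxylate is present, so SibR is inactive.
Required activator SibR is absent, so *kosE* is not transcribed.
So KosE is not produced.
With repressor SovV bound, *gorU* is not transcribed.
So GorU is not produced.
Required activator GorU is absent, so *jalR* is not transcribed.
So JalR is not produced.
Required activator JalR is absent, so *gorN* is not transcribed.
So GorN is not produced.
With no repressor bound, *morQ* is transcribed.

ON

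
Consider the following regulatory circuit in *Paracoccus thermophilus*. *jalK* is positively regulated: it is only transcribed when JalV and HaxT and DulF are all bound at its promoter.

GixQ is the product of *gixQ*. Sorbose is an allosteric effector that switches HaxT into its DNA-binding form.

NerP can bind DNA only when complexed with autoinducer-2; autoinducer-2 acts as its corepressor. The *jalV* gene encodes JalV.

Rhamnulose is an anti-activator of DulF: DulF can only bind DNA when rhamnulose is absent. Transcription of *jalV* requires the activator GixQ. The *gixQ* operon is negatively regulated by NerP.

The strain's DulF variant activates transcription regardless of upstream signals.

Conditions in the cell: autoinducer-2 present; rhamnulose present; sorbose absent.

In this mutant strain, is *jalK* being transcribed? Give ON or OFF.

Autoinducer-2 is present, so NerP is active.
With repressor NerP bound, *gixQ* is not transcribed.
So GixQ is not produced.
Required activator GixQ is absent, so *jalV* is not transcribed.
So JalV is not produced.
Sorbose is absent, so HaxT is inactive.
DulF is constitutively active in this strain.
Required activator JalV is absent, so *jalK* is not transcribed.

OFF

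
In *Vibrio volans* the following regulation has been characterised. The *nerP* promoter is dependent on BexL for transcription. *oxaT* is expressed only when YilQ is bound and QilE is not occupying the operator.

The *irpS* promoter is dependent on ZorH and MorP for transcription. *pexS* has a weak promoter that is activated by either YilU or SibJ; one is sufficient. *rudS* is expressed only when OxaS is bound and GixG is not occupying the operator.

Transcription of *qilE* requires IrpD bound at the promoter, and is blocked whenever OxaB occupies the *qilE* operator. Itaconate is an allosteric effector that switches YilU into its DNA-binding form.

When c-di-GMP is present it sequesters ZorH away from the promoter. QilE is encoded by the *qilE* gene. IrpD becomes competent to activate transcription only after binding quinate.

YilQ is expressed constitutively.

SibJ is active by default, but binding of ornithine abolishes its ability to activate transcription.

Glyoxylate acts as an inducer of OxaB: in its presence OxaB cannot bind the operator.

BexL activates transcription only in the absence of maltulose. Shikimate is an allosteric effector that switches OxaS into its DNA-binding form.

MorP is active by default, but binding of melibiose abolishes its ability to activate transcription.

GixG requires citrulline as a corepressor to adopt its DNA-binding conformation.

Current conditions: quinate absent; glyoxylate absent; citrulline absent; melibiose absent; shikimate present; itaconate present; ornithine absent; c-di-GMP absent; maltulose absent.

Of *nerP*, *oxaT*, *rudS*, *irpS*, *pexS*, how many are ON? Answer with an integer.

Maltulose is absent, so BexL is active.
No repressor is bound and BexL is active, so *nerP* is transcribed.
→ *nerP* is ON.
Glyoxylate is absent, so OxaB is active.
Quinate is absent, so IrpD is inactive.
With repressor OxaB bound, *qilE* is not transcribed.
So QilE is not produced.
YilQ is produced constitutively and is active.
No repressor is bound and YilQ is active, so *oxaT* is transcribed.
→ *oxaT* is ON.
Citrulline is absent, so GixG is inactive.
Shikimate is present, so OxaS is active.
No repressor is bound and OxaS is active, so *rudS* is transcribed.
→ *rudS* is ON.
c-di-GMP is absent, so ZorH is active.
Melibiose is absent, so MorP is active.
No repressor is bound and ZorH and MorP are active, so *irpS* is transcribed.
→ *irpS* is ON.
Itaconate is present, so YilU is active.
Ornithine is absent, so SibJ is active.
Activator YilU is present, so *pexS* is transcribed.
→ *pexS* is ON.
5 of the 5 genes are transcribed.

5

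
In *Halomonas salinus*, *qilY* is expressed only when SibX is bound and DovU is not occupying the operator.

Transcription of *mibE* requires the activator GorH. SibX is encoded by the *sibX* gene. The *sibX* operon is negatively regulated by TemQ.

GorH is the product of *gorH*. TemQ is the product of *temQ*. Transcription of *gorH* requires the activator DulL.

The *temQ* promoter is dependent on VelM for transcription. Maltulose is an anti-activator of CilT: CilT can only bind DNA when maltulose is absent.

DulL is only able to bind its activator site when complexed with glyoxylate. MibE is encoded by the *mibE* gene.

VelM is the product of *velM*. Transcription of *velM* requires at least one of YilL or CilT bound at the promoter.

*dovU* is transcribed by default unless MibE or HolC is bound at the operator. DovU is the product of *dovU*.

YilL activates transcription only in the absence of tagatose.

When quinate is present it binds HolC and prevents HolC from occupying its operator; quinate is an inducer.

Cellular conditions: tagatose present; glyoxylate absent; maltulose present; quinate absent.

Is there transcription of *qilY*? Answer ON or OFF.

Tagatose is present, so YilL is inactive.
Maltulose is present, so CilT is inactive.
No activator is available at the *velM* promoter, so *velM* is not transcribed.
So VelM is not produced.
Required activator VelM is absent, so *temQ* is not transcribed.
So TemQ is not produced.
With no repressor bound, *sibX* is transcribed.
So SibX is produced and active.
Glyoxylate is absent, so DulL is inactive.
Required activator DulL is absent, so *gorH* is not transcribed.
So GorH is not produced.
Required activator GorH is absent, so *mibE* is not transcribed.
So MibE is not produced.
Quinate is absent, so HolC is active.
With repressor HolC bound, *dovU* is not transcribed.
So DovU is not produced.
No repressor is bound and SibX is active, so *qilY* is transcribed.

ON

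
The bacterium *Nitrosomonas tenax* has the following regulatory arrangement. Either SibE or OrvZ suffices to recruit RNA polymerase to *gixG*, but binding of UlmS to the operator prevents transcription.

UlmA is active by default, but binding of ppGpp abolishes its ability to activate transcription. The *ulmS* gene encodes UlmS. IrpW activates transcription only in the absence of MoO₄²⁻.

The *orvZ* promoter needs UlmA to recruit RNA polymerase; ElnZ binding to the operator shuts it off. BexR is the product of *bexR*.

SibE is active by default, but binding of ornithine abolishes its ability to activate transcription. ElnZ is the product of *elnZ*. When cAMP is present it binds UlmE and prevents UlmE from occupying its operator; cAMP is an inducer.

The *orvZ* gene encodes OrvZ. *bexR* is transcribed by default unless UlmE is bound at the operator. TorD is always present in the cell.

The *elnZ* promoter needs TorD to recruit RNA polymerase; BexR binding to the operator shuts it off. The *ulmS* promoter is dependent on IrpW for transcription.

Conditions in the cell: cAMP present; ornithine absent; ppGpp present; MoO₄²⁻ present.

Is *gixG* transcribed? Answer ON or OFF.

ON

Ornithine is absent, so SibE is active.
cAMP is present, so UlmE is inactive.
With no repressor bound, *bexR* is transcribed.
So BexR is produced and active.
TorD is produced constitutively and is active.
With repressor BexR bound, *elnZ* is not transcribed.
So ElnZ is not produced.
ppGpp is present, so UlmA is inactive.
Required activator UlmA is absent, so *orvZ* is not transcribed.
So OrvZ is not produced.
MoO₄²⁻ is present, so IrpW is inactive.
Required activator IrpW is absent, so *ulmS* is not transcribed.
So UlmS is not produced.
Activator SibE is present, so *gixG* is transcribed.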